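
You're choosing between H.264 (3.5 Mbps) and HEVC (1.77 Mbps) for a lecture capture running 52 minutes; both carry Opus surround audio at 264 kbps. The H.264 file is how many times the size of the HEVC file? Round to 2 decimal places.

1.85

52 min = 3120 s
Audio: 264 kbps = 0.264 Mbps.
H.264: 3.764 Mbps × 3120 s = 11743.7 Mb = 1.468 GB.
HEVC: 2.034 Mbps × 3120 s = 6346.1 Mb = 0.793 GB.
Ratio: 1.468 / 0.793 = 1.851.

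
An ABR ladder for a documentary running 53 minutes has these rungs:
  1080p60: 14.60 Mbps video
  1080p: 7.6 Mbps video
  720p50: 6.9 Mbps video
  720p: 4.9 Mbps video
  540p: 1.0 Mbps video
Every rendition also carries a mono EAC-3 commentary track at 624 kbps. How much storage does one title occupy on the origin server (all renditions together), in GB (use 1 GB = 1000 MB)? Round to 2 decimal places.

53 min = 3180 s
Audio: 624 kbps = 0.624 Mbps.
Sum of rendition bitrates: (14.60+0.624) + (7.6+0.624) + (6.9+0.624) + (4.9+0.624) + (1.0+0.624) = 38.120 Mbps.
× 3180 s = 121,222 Mb = 15,153 MB = 15.15 GB.

15.15 GB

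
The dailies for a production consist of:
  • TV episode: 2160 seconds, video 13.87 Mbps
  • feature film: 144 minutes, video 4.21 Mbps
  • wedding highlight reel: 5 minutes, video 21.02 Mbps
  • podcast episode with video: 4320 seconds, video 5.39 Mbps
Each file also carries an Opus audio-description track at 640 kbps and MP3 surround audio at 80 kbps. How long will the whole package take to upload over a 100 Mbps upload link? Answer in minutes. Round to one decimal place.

17.8 minutes

Audio total: 640 + 80 = 720 kbps = 0.720 Mbps.
TV episode: 14.590 Mbps × 2160 s = 31514.4 Mb
feature film: 4.930 Mbps × 8640 s = 42595.2 Mb
wedding highlight reel: 21.740 Mbps × 300 s = 6522.0 Mb
podcast episode with video: 6.110 Mbps × 4320 s = 26395.2 Mb
Total: 107026.8 Mb = 13378.4 MB.
At 100 Mbps: 107026.8 / 100 = 1070 s ≈ 17.8 minutes.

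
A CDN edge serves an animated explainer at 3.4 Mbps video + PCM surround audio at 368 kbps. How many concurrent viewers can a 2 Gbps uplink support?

530

Audio: 368 kbps = 0.368 Mbps.
Per-viewer media rate: 3.768 Mbps.
2 Gbps = 2,000 Mbps; 2,000 / 3.768 = 530.79 → 530 viewers.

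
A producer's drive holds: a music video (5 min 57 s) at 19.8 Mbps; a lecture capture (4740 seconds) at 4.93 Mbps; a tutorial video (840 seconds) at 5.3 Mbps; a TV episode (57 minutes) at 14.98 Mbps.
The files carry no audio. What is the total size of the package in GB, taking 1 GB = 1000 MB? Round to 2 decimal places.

music video: 19.800 Mbps × 357 s = 7068.6 Mb
lecture capture: 4.930 Mbps × 4740 s = 23368.2 Mb
tutorial video: 5.300 Mbps × 840 s = 4452.0 Mb
TV episode: 14.980 Mbps × 3420 s = 51231.6 Mb
Total: 86120.4 Mb = 10765.0 MB.
= 10.77 GB.

10.77 GB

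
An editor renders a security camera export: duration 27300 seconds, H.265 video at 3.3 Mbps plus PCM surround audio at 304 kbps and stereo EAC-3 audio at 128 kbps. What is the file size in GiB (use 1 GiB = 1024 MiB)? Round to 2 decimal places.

Audio total: 304 + 128 = 432 kbps = 0.432 Mbps.
Total bitrate: 3.3 + 0.432 = 3.732 Mbps.
Stream data: 3.732 Mbps × 27300 s = 101883.6 Mb.
101,884 Mb = 12,735,450,000 bytes ÷ 1,073,741,824 = 11.86 GiB.

11.86 GiB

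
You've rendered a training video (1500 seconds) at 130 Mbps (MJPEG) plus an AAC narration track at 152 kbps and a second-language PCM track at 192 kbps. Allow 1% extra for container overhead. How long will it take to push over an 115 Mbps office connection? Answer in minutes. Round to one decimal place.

Audio total: 152 + 192 = 344 kbps = 0.344 Mbps.
Total bitrate: 130.344 Mbps.
File: 130.344 Mbps × 1500 s = 195516.0 Mb.
With 1% container overhead: ×1.01. → 197471.2 Mb.
At 115 Mbps: 197471.2 / 115 = 1717.1 s ≈ 28.6 minutes.

28.6 minutes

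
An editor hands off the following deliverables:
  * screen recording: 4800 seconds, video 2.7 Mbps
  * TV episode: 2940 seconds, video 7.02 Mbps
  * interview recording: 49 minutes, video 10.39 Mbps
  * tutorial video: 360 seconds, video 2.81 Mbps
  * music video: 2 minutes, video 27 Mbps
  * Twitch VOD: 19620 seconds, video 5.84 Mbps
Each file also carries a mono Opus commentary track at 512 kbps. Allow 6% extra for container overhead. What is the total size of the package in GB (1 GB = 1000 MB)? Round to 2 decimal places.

Audio: 512 kbps = 0.512 Mbps.
screen recording: 3.212 Mbps × 4800 s × 1.06 = 16342.7 Mb
TV episode: 7.532 Mbps × 2940 s × 1.06 = 23472.7 Mb
interview recording: 10.902 Mbps × 2940 s × 1.06 = 33975.0 Mb
tutorial video: 3.322 Mbps × 360 s × 1.06 = 1267.7 Mb
music video: 27.512 Mbps × 120 s × 1.06 = 3499.5 Mb
Twitch VOD: 6.352 Mbps × 19620 s × 1.06 = 132103.8 Mb
Total: 210661.4 Mb = 26332.7 MB.
= 26.33 GB.

26.33 GB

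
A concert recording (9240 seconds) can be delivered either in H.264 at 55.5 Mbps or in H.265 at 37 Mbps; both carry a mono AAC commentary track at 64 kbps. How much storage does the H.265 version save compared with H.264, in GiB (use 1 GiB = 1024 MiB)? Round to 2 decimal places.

19.90 GiB

Audio: 64 kbps = 0.064 Mbps.
H.264: 55.564 Mbps × 9240 s = 513411.4 Mb = 59.769 GiB.
H.265: 37.064 Mbps × 9240 s = 342471.4 Mb = 39.869 GiB.
Saving: 59.769 − 39.869 = 19.900 GiB.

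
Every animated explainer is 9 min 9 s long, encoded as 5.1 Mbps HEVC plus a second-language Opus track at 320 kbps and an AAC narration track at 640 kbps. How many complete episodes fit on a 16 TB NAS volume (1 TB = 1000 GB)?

9 min 9 s = 549 s
Audio total: 320 + 640 = 960 kbps = 0.960 Mbps.
Total bitrate: 6.060 Mbps.
Per item: 6.060 Mbps × 549 s = 3,327 Mb = 415.9 MB.
Capacity: 16 TB = 128,000,000 Mb; 38473.79 items → 38473 complete.

38473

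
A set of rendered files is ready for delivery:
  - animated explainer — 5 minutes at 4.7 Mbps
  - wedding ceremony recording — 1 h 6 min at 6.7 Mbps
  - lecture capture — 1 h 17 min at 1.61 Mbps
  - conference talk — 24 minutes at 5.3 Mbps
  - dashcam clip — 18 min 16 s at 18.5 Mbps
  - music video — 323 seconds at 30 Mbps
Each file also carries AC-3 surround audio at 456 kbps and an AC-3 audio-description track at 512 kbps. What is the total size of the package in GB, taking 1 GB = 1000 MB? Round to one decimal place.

10.5 GB

Audio total: 456 + 512 = 968 kbps = 0.968 Mbps.
animated explainer: 5.668 Mbps × 300 s = 1700.4 Mb
wedding ceremony recording: 7.668 Mbps × 3960 s = 30365.3 Mb
lecture capture: 2.578 Mbps × 4620 s = 11910.4 Mb
conference talk: 6.268 Mbps × 1440 s = 9025.9 Mb
dashcam clip: 19.468 Mbps × 1096 s = 21336.9 Mb
music video: 30.968 Mbps × 323 s = 10002.7 Mb
Total: 84341.6 Mb = 10542.7 MB.
= 10.54 GB.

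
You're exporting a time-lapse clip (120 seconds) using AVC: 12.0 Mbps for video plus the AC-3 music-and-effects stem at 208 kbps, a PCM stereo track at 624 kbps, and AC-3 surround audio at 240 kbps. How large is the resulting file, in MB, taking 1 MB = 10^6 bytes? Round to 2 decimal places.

196.08 MB

Audio total: 208 + 624 + 240 = 1072 kbps = 1.072 Mbps.
Total bitrate: 12.0 + 1.072 = 13.072 Mbps.
Stream data: 13.072 Mbps × 120 s = 1568.6 Mb.
1,569 Mb ÷ 8 = 196.1 MB → 196.1 MB.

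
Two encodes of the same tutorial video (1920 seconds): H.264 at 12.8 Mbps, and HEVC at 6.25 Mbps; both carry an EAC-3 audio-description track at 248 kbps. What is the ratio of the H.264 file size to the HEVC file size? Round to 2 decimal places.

Audio: 248 kbps = 0.248 Mbps.
H.264: 13.048 Mbps × 1920 s = 25052.2 Mb = 3.132 GB.
HEVC: 6.498 Mbps × 1920 s = 12476.2 Mb = 1.560 GB.
Ratio: 3.132 / 1.560 = 2.008.

2.01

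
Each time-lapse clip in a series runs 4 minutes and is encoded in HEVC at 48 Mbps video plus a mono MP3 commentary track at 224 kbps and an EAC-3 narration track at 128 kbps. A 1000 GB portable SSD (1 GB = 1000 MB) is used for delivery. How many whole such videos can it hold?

689

4 min = 240 s
Audio total: 224 + 128 = 352 kbps = 0.352 Mbps.
Total bitrate: 48.352 Mbps.
Per item: 48.352 Mbps × 240 s = 11,604 Mb = 1,451 MB.
Capacity: 1000 GB = 8,000,000 Mb; 689.39 items → 689 complete.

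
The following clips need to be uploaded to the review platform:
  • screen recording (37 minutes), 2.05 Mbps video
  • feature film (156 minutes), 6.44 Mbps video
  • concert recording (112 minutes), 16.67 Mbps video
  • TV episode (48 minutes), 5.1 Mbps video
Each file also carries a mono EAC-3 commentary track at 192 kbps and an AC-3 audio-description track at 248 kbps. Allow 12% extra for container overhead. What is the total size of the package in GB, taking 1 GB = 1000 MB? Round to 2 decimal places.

Audio total: 192 + 248 = 440 kbps = 0.440 Mbps.
screen recording: 2.490 Mbps × 2220 s × 1.12 = 6191.1 Mb
feature film: 6.880 Mbps × 9360 s × 1.12 = 72124.4 Mb
concert recording: 17.110 Mbps × 6720 s × 1.12 = 128776.7 Mb
TV episode: 5.540 Mbps × 2880 s × 1.12 = 17869.8 Mb
Total: 224962.1 Mb = 28120.3 MB.
= 28.12 GB.

28.12 GB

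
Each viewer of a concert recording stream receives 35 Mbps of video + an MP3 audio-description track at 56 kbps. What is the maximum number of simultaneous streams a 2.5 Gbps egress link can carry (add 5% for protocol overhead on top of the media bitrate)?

67

Audio: 56 kbps = 0.056 Mbps.
Per-viewer media rate: 35.056 Mbps.
On the wire with 5% overhead: 36.809 Mbps.
2.5 Gbps = 2,500 Mbps; 2,500 / 36.809 = 67.92 → 67 viewers.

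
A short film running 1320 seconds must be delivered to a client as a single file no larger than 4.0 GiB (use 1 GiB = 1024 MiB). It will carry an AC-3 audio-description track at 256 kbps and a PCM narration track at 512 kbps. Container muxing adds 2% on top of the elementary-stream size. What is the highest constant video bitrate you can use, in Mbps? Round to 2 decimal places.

Budget: 4.0 GiB = 34359.7 Mb.
Stream payload after overhead: 34359.7 / 1.02 = 33686.0 Mb.
Total bitrate budget: 33686.0 Mb / 1320 s = 25.520 Mbps.
Audio total: 256 + 512 = 768 kbps = 0.768 Mbps.
Video: 25.520 − 0.768 = 24.752 Mbps.

24.75 Mbps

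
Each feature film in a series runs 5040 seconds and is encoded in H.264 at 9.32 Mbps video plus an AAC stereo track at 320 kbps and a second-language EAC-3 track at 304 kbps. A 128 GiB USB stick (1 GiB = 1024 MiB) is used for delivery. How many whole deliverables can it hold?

21

Audio total: 320 + 304 = 624 kbps = 0.624 Mbps.
Total bitrate: 9.944 Mbps.
Per item: 9.944 Mbps × 5040 s = 50,118 Mb = 6,265 MB.
Capacity: 128 GiB = 1,099,512 Mb; 21.94 items → 21 complete.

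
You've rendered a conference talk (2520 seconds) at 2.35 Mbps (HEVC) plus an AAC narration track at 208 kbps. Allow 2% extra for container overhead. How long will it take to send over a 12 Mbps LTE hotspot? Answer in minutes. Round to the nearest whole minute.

9 minutes

Audio: 208 kbps = 0.208 Mbps.
Total bitrate: 2.558 Mbps.
File: 2.558 Mbps × 2520 s = 6446.2 Mb.
With 2% container overhead: ×1.02. → 6575.1 Mb.
At 12 Mbps: 6575.1 / 12 = 547.9 s ≈ 9.13 minutes.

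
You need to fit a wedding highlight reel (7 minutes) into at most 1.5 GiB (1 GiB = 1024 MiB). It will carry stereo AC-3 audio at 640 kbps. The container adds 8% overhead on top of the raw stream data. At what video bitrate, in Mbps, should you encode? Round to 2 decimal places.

Budget: 1.5 GiB = 12884.9 Mb.
Stream payload after overhead: 12884.9 / 1.08 = 11930.5 Mb.
7 min = 420 s
Total bitrate budget: 11930.5 Mb / 420 s = 28.406 Mbps.
Audio: 640 kbps = 0.640 Mbps.
Video: 28.406 − 0.640 = 27.766 Mbps.

27.77 Mbps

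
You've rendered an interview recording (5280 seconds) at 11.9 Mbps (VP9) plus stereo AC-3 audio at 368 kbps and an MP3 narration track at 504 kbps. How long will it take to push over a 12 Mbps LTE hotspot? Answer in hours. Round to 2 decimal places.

Audio total: 368 + 504 = 872 kbps = 0.872 Mbps.
Total bitrate: 12.772 Mbps.
File: 12.772 Mbps × 5280 s = 67436.2 Mb.
At 12 Mbps: 67436.2 / 12 = 5619.7 s ≈ 1.56 hours.

1.56 hours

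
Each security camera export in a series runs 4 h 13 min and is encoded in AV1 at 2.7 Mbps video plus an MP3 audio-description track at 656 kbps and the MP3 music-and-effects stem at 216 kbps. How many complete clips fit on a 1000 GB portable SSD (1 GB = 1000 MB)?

147

4 h 13 min = 253 min = 15180 s
Audio total: 656 + 216 = 872 kbps = 0.872 Mbps.
Total bitrate: 3.572 Mbps.
Per item: 3.572 Mbps × 15180 s = 54,223 Mb = 6,778 MB.
Capacity: 1000 GB = 8,000,000 Mb; 147.54 items → 147 complete.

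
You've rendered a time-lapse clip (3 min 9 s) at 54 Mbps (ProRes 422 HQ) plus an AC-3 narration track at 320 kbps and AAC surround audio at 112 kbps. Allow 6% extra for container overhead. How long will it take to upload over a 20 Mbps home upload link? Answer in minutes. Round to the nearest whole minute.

3 min 9 s = 189 s
Audio total: 320 + 112 = 432 kbps = 0.432 Mbps.
Total bitrate: 54.432 Mbps.
File: 54.432 Mbps × 189 s = 10287.6 Mb.
With 6% container overhead: ×1.06. → 10904.9 Mb.
At 20 Mbps: 10904.9 / 20 = 545.2 s ≈ 9.09 minutes.

9 minutes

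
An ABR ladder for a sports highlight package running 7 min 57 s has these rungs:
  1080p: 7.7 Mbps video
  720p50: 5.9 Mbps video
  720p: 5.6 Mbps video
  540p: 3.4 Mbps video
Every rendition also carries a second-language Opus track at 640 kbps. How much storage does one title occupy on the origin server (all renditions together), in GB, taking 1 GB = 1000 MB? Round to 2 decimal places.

7 min 57 s = 477 s
Audio: 640 kbps = 0.640 Mbps.
Sum of rendition bitrates: (7.7+0.640) + (5.9+0.640) + (5.6+0.640) + (3.4+0.640) = 25.160 Mbps.
× 477 s = 12,001 Mb = 1,500 MB = 1.500 GB.

1.50 GB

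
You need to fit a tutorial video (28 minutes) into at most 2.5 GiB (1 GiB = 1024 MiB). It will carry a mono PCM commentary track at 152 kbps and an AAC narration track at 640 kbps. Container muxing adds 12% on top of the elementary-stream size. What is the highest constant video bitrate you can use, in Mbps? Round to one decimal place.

Budget: 2.5 GiB = 21474.8 Mb.
Stream payload after overhead: 21474.8 / 1.12 = 19174.0 Mb.
28 min = 1680 s
Total bitrate budget: 19174.0 Mb / 1680 s = 11.413 Mbps.
Audio total: 152 + 640 = 792 kbps = 0.792 Mbps.
Video: 11.413 − 0.792 = 10.621 Mbps.

10.6 Mbps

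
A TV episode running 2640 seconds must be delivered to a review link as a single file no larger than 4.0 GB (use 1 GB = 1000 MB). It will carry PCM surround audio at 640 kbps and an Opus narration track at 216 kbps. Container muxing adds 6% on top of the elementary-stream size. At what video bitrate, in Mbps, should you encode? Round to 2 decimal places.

Budget: 4.0 GB = 32000.0 Mb.
Stream payload after overhead: 32000.0 / 1.06 = 30188.7 Mb.
Total bitrate budget: 30188.7 Mb / 2640 s = 11.435 Mbps.
Audio total: 640 + 216 = 856 kbps = 0.856 Mbps.
Video: 11.435 − 0.856 = 10.579 Mbps.

10.58 Mbps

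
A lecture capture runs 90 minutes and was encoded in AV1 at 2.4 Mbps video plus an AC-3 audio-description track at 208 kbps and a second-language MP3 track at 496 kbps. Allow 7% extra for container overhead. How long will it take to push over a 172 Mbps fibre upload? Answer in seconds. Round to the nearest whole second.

90 min = 5400 s
Audio total: 208 + 496 = 704 kbps = 0.704 Mbps.
Total bitrate: 3.104 Mbps.
File: 3.104 Mbps × 5400 s = 16761.6 Mb.
With 7% container overhead: ×1.07. → 17934.9 Mb.
At 172 Mbps: 17934.9 / 172 = 104.3 s ≈ 104 seconds.

104 seconds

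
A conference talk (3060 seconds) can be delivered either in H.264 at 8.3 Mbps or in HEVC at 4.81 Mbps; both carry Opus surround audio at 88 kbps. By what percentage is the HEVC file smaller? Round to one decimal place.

Audio: 88 kbps = 0.088 Mbps.
H.264: 8.388 Mbps × 3060 s = 25667.3 Mb = 3.208 GB.
HEVC: 4.898 Mbps × 3060 s = 14987.9 Mb = 1.873 GB.
Reduction: (1 − 1.873/3.208) × 100 = 41.61%.

41.6%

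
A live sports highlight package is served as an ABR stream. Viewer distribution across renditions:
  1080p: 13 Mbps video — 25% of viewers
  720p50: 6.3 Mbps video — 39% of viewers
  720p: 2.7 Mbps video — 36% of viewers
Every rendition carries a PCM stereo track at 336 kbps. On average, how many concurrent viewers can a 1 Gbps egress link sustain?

142

Audio: 336 kbps = 0.336 Mbps.
Average per-viewer bitrate: 0.25×13.336 + 0.39×6.636 + 0.36×3.036 = 7.015 Mbps.
1 Gbps = 1,000 Mbps; 1,000 / 7.015 = 142.55 → 142.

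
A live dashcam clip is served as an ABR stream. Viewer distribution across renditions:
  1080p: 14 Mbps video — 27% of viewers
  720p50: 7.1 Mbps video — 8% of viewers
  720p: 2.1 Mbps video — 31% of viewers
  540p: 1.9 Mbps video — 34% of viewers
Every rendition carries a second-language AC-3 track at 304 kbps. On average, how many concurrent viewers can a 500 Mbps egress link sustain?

84

Audio: 304 kbps = 0.304 Mbps.
Average per-viewer bitrate: 0.27×14.304 + 0.08×7.404 + 0.31×2.404 + 0.34×2.204 = 5.949 Mbps.
500 Mbps = 500.0 Mbps; 500.0 / 5.949 = 84.05 → 84.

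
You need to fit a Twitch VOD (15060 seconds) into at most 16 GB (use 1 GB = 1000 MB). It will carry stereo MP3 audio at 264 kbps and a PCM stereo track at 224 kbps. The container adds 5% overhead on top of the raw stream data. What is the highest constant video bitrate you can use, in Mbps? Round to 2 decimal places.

Budget: 16 GB = 128000.0 Mb.
Stream payload after overhead: 128000.0 / 1.05 = 121904.8 Mb.
Total bitrate budget: 121904.8 Mb / 15060 s = 8.095 Mbps.
Audio total: 264 + 224 = 488 kbps = 0.488 Mbps.
Video: 8.095 − 0.488 = 7.607 Mbps.

7.61 Mbps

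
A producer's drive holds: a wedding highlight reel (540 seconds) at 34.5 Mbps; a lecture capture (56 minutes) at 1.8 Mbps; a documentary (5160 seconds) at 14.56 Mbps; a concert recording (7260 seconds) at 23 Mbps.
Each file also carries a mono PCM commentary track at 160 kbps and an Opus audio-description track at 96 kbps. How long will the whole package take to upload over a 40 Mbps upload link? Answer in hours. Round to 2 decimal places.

Audio total: 160 + 96 = 256 kbps = 0.256 Mbps.
wedding highlight reel: 34.756 Mbps × 540 s = 18768.2 Mb
lecture capture: 2.056 Mbps × 3360 s = 6908.2 Mb
documentary: 14.816 Mbps × 5160 s = 76450.6 Mb
concert recording: 23.256 Mbps × 7260 s = 168838.6 Mb
Total: 270965.5 Mb = 33870.7 MB.
At 40 Mbps: 270965.5 / 40 = 6774 s ≈ 1.88 hours.

1.88 hours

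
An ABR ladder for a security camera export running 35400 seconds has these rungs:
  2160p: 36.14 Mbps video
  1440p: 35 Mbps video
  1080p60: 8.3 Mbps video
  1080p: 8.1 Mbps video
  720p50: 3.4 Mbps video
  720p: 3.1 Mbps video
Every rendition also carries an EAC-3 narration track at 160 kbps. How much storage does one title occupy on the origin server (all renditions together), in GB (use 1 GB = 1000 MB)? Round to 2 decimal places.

Audio: 160 kbps = 0.160 Mbps.
Sum of rendition bitrates: (36.14+0.160) + (35+0.160) + (8.3+0.160) + (8.1+0.160) + (3.4+0.160) + (3.1+0.160) = 95.000 Mbps.
× 35400 s = 3,363,000 Mb = 420,375 MB = 420.4 GB.

420.38 GB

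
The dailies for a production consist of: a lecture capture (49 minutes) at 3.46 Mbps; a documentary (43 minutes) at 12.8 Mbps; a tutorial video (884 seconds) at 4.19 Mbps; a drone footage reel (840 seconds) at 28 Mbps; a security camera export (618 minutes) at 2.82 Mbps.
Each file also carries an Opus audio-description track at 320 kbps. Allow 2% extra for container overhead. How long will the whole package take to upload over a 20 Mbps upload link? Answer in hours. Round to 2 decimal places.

Audio: 320 kbps = 0.320 Mbps.
lecture capture: 3.780 Mbps × 2940 s × 1.02 = 11335.5 Mb
documentary: 13.120 Mbps × 2580 s × 1.02 = 34526.6 Mb
tutorial video: 4.510 Mbps × 884 s × 1.02 = 4066.6 Mb
drone footage reel: 28.320 Mbps × 840 s × 1.02 = 24264.6 Mb
security camera export: 3.140 Mbps × 37080 s × 1.02 = 118759.8 Mb
Total: 192953.0 Mb = 24119.1 MB.
At 20 Mbps: 192953.0 / 20 = 9648 s ≈ 2.68 hours.

2.68 hours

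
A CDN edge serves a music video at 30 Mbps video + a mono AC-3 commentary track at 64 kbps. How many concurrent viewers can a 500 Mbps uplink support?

Audio: 64 kbps = 0.064 Mbps.
Per-viewer media rate: 30.064 Mbps.
500 Mbps = 500.0 Mbps; 500.0 / 30.064 = 16.63 → 16 viewers.

16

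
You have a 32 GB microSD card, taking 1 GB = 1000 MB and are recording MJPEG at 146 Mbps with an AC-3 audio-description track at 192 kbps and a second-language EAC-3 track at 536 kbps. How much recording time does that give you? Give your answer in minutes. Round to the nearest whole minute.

29 minutes

Audio total: 192 + 536 = 728 kbps = 0.728 Mbps.
Total bitrate: 146 + 0.728 = 146.728 Mbps.
Capacity: 32 GB = 256,000 Mb.
Recording time: 256,000 / 146.728 = 1,745 s ≈ 29.1 minutes.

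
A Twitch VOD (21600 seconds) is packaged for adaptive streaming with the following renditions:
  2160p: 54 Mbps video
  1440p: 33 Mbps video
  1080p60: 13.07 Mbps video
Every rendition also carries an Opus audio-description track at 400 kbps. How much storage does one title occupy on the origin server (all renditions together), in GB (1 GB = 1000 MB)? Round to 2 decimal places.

273.43 GB

Audio: 400 kbps = 0.400 Mbps.
Sum of rendition bitrates: (54+0.400) + (33+0.400) + (13.07+0.400) = 101.270 Mbps.
× 21600 s = 2,187,432 Mb = 273,429 MB = 273.4 GB.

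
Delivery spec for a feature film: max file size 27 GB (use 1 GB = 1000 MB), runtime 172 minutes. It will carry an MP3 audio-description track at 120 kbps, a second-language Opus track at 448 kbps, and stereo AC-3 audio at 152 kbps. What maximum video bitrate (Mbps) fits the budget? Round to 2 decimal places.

Budget: 27 GB = 216000.0 Mb.
172 min = 10320 s
Total bitrate budget: 216000.0 Mb / 10320 s = 20.930 Mbps.
Audio total: 120 + 448 + 152 = 720 kbps = 0.720 Mbps.
Video: 20.930 − 0.720 = 20.210 Mbps.

20.21 Mbps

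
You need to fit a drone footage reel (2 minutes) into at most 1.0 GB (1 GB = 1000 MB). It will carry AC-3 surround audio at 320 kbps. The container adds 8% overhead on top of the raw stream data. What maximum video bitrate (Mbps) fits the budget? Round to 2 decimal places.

61.41 Mbps

Budget: 1.0 GB = 8000.0 Mb.
Stream payload after overhead: 8000.0 / 1.08 = 7407.4 Mb.
2 min = 120 s
Total bitrate budget: 7407.4 Mb / 120 s = 61.728 Mbps.
Audio: 320 kbps = 0.320 Mbps.
Video: 61.728 − 0.320 = 61.408 Mbps.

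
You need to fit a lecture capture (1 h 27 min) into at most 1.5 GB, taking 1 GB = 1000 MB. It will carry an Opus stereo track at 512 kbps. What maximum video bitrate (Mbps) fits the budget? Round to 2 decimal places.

Budget: 1.5 GB = 12000.0 Mb.
1 h 27 min = 87 min = 5220 s
Total bitrate budget: 12000.0 Mb / 5220 s = 2.299 Mbps.
Audio: 512 kbps = 0.512 Mbps.
Video: 2.299 − 0.512 = 1.787 Mbps.

1.79 Mbps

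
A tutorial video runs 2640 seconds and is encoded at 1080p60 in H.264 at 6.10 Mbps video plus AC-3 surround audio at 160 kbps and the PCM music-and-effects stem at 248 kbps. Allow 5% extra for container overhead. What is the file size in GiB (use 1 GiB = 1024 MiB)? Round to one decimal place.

Audio total: 160 + 248 = 408 kbps = 0.408 Mbps.
Total bitrate: 6.10 + 0.408 = 6.508 Mbps.
Stream data: 6.508 Mbps × 2640 s = 17181.1 Mb.
With 5% container overhead: ×1.05.
18,040 Mb = 2,255,022,000 bytes ÷ 1,073,741,824 = 2.100 GiB.

2.1 GiB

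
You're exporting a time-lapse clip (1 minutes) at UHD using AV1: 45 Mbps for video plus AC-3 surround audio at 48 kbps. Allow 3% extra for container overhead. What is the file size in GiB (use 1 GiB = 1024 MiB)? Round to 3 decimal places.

0.324 GiB

Audio: 48 kbps = 0.048 Mbps.
Total bitrate: 45 + 0.048 = 45.048 Mbps.
Stream data: 45.048 Mbps × 60 s = 2702.9 Mb.
With 3% container overhead: ×1.03.
2,784 Mb = 347,995,800 bytes ÷ 1,073,741,824 = 0.3241 GiB.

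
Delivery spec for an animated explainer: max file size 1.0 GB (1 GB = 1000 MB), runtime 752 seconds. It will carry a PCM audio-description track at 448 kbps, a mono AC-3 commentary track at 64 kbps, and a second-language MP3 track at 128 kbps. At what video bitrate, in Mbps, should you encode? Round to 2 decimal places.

Budget: 1.0 GB = 8000.0 Mb.
Total bitrate budget: 8000.0 Mb / 752 s = 10.638 Mbps.
Audio total: 448 + 64 + 128 = 640 kbps = 0.640 Mbps.
Video: 10.638 − 0.640 = 9.998 Mbps.

10.00 Mbps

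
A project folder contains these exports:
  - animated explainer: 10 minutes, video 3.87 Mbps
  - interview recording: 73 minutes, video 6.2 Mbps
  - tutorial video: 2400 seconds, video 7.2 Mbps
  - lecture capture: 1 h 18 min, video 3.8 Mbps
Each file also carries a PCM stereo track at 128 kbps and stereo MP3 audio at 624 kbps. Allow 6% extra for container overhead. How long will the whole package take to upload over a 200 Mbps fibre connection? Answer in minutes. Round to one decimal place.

6.5 minutes

Audio total: 128 + 624 = 752 kbps = 0.752 Mbps.
animated explainer: 4.622 Mbps × 600 s × 1.06 = 2939.6 Mb
interview recording: 6.952 Mbps × 4380 s × 1.06 = 32276.7 Mb
tutorial video: 7.952 Mbps × 2400 s × 1.06 = 20229.9 Mb
lecture capture: 4.552 Mbps × 4680 s × 1.06 = 22581.6 Mb
Total: 78027.8 Mb = 9753.5 MB.
At 200 Mbps: 78027.8 / 200 = 390 s ≈ 6.5 minutes.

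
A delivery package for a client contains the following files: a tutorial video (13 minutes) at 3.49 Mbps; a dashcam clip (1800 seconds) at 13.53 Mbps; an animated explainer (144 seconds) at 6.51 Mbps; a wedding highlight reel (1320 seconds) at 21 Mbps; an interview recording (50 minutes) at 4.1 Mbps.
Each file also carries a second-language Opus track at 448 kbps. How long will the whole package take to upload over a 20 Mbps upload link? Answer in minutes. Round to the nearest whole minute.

Audio: 448 kbps = 0.448 Mbps.
tutorial video: 3.938 Mbps × 780 s = 3071.6 Mb
dashcam clip: 13.978 Mbps × 1800 s = 25160.4 Mb
animated explainer: 6.958 Mbps × 144 s = 1002.0 Mb
wedding highlight reel: 21.448 Mbps × 1320 s = 28311.4 Mb
interview recording: 4.548 Mbps × 3000 s = 13644.0 Mb
Total: 71189.4 Mb = 8898.7 MB.
At 20 Mbps: 71189.4 / 20 = 3559 s ≈ 59.3 minutes.

59 minutes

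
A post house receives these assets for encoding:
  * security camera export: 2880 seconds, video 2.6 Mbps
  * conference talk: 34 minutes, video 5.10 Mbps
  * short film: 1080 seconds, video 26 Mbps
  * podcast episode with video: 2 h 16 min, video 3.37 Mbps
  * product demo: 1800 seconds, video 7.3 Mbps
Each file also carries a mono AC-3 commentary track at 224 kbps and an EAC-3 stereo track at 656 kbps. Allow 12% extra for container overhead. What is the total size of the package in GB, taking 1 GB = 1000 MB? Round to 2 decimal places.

Audio total: 224 + 656 = 880 kbps = 0.880 Mbps.
security camera export: 3.480 Mbps × 2880 s × 1.12 = 11225.1 Mb
conference talk: 5.980 Mbps × 2040 s × 1.12 = 13663.1 Mb
short film: 26.880 Mbps × 1080 s × 1.12 = 32514.0 Mb
podcast episode with video: 4.250 Mbps × 8160 s × 1.12 = 38841.6 Mb
product demo: 8.180 Mbps × 1800 s × 1.12 = 16490.9 Mb
Total: 112734.7 Mb = 14091.8 MB.
= 14.09 GB.

14.09 GB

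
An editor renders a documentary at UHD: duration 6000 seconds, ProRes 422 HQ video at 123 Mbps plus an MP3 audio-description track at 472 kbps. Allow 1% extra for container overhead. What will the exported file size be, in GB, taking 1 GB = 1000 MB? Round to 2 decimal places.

93.53 GB

Audio: 472 kbps = 0.472 Mbps.
Total bitrate: 123 + 0.472 = 123.472 Mbps.
Stream data: 123.472 Mbps × 6000 s = 740832.0 Mb.
With 1% container overhead: ×1.01.
748,240 Mb ÷ 8 = 93,530 MB → 93.53 GB.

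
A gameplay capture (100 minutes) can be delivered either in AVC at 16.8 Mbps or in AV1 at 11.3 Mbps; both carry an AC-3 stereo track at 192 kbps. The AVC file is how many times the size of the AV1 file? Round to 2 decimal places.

1.48

100 min = 6000 s
Audio: 192 kbps = 0.192 Mbps.
AVC: 16.992 Mbps × 6000 s = 101952.0 Mb = 11.869 GiB.
AV1: 11.492 Mbps × 6000 s = 68952.0 Mb = 8.027 GiB.
Ratio: 11.869 / 8.027 = 1.479.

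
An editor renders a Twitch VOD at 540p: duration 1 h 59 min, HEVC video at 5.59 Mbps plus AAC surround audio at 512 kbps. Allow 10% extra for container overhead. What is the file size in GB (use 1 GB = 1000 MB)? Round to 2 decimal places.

1 h 59 min = 119 min = 7140 s
Audio: 512 kbps = 0.512 Mbps.
Total bitrate: 5.59 + 0.512 = 6.102 Mbps.
Stream data: 6.102 Mbps × 7140 s = 43568.3 Mb.
With 10% container overhead: ×1.10.
47,925 Mb ÷ 8 = 5,991 MB → 5.991 GB.

5.99 GB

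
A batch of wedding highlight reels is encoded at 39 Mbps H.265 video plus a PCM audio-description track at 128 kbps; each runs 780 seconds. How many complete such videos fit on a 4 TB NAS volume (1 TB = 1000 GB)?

1048

Audio: 128 kbps = 0.128 Mbps.
Total bitrate: 39.128 Mbps.
Per item: 39.128 Mbps × 780 s = 30,520 Mb = 3,815 MB.
Capacity: 4 TB = 32,000,000 Mb; 1048.50 items → 1048 complete.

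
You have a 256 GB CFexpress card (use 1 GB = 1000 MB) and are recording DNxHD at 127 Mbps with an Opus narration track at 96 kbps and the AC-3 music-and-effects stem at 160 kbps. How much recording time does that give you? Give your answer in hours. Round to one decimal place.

4.5 hours

Audio total: 96 + 160 = 256 kbps = 0.256 Mbps.
Total bitrate: 127 + 0.256 = 127.256 Mbps.
Capacity: 256 GB = 2,048,000 Mb.
Recording time: 2,048,000 / 127.256 = 16,094 s ≈ 4.47 hours.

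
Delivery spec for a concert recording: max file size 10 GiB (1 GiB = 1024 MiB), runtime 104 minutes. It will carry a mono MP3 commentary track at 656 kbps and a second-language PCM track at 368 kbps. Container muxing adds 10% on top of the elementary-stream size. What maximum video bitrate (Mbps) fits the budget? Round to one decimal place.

Budget: 10 GiB = 85899.3 Mb.
Stream payload after overhead: 85899.3 / 1.10 = 78090.3 Mb.
104 min = 6240 s
Total bitrate budget: 78090.3 Mb / 6240 s = 12.514 Mbps.
Audio total: 656 + 368 = 1024 kbps = 1.024 Mbps.
Video: 12.514 − 1.024 = 11.490 Mbps.

11.5 Mbps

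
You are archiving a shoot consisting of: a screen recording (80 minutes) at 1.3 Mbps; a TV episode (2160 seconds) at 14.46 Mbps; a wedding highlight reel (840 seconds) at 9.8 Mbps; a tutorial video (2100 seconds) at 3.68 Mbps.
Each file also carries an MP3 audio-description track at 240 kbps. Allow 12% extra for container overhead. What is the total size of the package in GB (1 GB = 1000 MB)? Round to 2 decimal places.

7.81 GB

Audio: 240 kbps = 0.240 Mbps.
screen recording: 1.540 Mbps × 4800 s × 1.12 = 8279.0 Mb
TV episode: 14.700 Mbps × 2160 s × 1.12 = 35562.2 Mb
wedding highlight reel: 10.040 Mbps × 840 s × 1.12 = 9445.6 Mb
tutorial video: 3.920 Mbps × 2100 s × 1.12 = 9219.8 Mb
Total: 62506.8 Mb = 7813.3 MB.
= 7.813 GB.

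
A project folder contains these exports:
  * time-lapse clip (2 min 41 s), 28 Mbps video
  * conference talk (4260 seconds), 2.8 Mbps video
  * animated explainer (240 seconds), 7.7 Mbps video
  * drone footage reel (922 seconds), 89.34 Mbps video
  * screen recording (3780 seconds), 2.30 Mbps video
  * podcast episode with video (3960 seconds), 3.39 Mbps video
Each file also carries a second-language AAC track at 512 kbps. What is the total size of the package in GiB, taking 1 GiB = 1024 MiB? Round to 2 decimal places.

15.09 GiB

Audio: 512 kbps = 0.512 Mbps.
time-lapse clip: 28.512 Mbps × 161 s = 4590.4 Mb
conference talk: 3.312 Mbps × 4260 s = 14109.1 Mb
animated explainer: 8.212 Mbps × 240 s = 1970.9 Mb
drone footage reel: 89.852 Mbps × 922 s = 82843.5 Mb
screen recording: 2.812 Mbps × 3780 s = 10629.4 Mb
podcast episode with video: 3.902 Mbps × 3960 s = 15451.9 Mb
Total: 129595.3 Mb = 16199.4 MB.
= 15.09 GiB.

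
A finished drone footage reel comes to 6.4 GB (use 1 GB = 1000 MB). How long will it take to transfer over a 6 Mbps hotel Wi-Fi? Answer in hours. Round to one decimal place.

2.4 hours

File: 6.4 GB = 51200.0 Mb.
At 6 Mbps: 51200.0 / 6 = 8533.3 s ≈ 2.37 hours.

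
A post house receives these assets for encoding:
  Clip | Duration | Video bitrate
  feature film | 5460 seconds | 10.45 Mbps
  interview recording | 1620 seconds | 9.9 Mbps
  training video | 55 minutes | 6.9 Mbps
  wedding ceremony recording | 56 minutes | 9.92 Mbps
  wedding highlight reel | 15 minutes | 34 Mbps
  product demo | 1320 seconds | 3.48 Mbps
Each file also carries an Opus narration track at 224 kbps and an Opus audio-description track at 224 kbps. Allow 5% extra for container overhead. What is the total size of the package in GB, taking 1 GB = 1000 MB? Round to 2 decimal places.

22.51 GB

Audio total: 224 + 224 = 448 kbps = 0.448 Mbps.
feature film: 10.898 Mbps × 5460 s × 1.05 = 62478.2 Mb
interview recording: 10.348 Mbps × 1620 s × 1.05 = 17601.9 Mb
training video: 7.348 Mbps × 3300 s × 1.05 = 25460.8 Mb
wedding ceremony recording: 10.368 Mbps × 3360 s × 1.05 = 36578.3 Mb
wedding highlight reel: 34.448 Mbps × 900 s × 1.05 = 32553.4 Mb
product demo: 3.928 Mbps × 1320 s × 1.05 = 5444.2 Mb
Total: 180116.9 Mb = 22514.6 MB.
= 22.51 GB.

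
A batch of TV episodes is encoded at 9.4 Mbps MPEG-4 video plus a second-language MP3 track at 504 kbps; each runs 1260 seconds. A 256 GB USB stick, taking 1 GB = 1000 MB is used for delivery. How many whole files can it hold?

164

Audio: 504 kbps = 0.504 Mbps.
Total bitrate: 9.904 Mbps.
Per item: 9.904 Mbps × 1260 s = 12,479 Mb = 1,560 MB.
Capacity: 256 GB = 2,048,000 Mb; 164.12 items → 164 complete.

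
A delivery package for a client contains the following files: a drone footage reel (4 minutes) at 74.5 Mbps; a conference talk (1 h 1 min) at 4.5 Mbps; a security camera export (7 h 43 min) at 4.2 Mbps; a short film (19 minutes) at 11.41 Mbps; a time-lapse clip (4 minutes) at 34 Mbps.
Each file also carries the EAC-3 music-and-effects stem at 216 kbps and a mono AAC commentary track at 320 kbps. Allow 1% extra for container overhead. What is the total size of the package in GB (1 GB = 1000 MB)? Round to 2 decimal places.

23.98 GB

Audio total: 216 + 320 = 536 kbps = 0.536 Mbps.
drone footage reel: 75.036 Mbps × 240 s × 1.01 = 18188.7 Mb
conference talk: 5.036 Mbps × 3660 s × 1.01 = 18616.1 Mb
security camera export: 4.736 Mbps × 27780 s × 1.01 = 132881.7 Mb
short film: 11.946 Mbps × 1140 s × 1.01 = 13754.6 Mb
time-lapse clip: 34.536 Mbps × 240 s × 1.01 = 8371.5 Mb
Total: 191812.7 Mb = 23976.6 MB.
= 23.98 GB.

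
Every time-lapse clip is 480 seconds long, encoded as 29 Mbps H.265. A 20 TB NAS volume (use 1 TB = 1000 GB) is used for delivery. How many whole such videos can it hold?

11494

Per item: 29.000 Mbps × 480 s = 13,920 Mb = 1,740 MB.
Capacity: 20 TB = 160,000,000 Mb; 11494.25 items → 11494 complete.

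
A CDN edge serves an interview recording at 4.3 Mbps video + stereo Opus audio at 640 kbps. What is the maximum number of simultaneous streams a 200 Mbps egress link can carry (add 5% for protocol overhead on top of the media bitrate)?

Audio: 640 kbps = 0.640 Mbps.
Per-viewer media rate: 4.940 Mbps.
On the wire with 5% overhead: 5.187 Mbps.
200 Mbps = 200.0 Mbps; 200.0 / 5.187 = 38.56 → 38 viewers.

38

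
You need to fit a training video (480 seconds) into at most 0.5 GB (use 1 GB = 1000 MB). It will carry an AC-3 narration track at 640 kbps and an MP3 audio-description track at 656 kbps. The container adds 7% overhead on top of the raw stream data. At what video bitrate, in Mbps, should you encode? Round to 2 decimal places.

6.49 Mbps

Budget: 0.5 GB = 4000.0 Mb.
Stream payload after overhead: 4000.0 / 1.07 = 3738.3 Mb.
Total bitrate budget: 3738.3 Mb / 480 s = 7.788 Mbps.
Audio total: 640 + 656 = 1296 kbps = 1.296 Mbps.
Video: 7.788 − 1.296 = 6.492 Mbps.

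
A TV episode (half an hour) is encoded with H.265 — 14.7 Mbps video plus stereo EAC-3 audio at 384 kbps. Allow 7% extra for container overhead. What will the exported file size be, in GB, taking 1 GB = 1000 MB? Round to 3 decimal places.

3.631 GB

30 min = 1800 s
Audio: 384 kbps = 0.384 Mbps.
Total bitrate: 14.7 + 0.384 = 15.084 Mbps.
Stream data: 15.084 Mbps × 1800 s = 27151.2 Mb.
With 7% container overhead: ×1.07.
29,052 Mb ÷ 8 = 3,631 MB → 3.631 GB.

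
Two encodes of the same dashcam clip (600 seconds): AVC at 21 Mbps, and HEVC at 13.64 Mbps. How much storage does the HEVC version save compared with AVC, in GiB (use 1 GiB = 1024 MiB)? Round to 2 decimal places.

AVC: 21.000 Mbps × 600 s = 12600.0 Mb = 1.467 GiB.
HEVC: 13.640 Mbps × 600 s = 8184.0 Mb = 0.953 GiB.
Saving: 1.467 − 0.953 = 0.514 GiB.

0.51 GiB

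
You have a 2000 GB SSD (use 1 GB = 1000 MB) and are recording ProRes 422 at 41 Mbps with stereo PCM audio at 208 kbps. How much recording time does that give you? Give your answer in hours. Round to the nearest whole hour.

108 hours

Audio: 208 kbps = 0.208 Mbps.
Total bitrate: 41 + 0.208 = 41.208 Mbps.
Capacity: 2000 GB = 16,000,000 Mb.
Recording time: 16,000,000 / 41.208 = 388,274 s ≈ 108 hours.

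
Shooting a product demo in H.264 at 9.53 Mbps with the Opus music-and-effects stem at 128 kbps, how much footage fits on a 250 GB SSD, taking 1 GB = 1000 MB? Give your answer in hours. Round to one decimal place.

57.5 hours

Audio: 128 kbps = 0.128 Mbps.
Total bitrate: 9.53 + 0.128 = 9.658 Mbps.
Capacity: 250 GB = 2,000,000 Mb.
Recording time: 2,000,000 / 9.658 = 207,082 s ≈ 57.5 hours.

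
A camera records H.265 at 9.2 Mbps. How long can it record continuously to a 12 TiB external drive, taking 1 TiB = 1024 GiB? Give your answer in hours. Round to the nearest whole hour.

3187 hours

Capacity: 12 TiB = 105,553,116 Mb.
Recording time: 105,553,116 / 9.200 = 11,473,165 s ≈ 3,187 hours.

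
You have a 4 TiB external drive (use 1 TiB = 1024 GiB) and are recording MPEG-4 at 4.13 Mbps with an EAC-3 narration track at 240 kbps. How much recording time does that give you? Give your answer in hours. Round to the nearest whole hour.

Audio: 240 kbps = 0.240 Mbps.
Total bitrate: 4.13 + 0.240 = 4.370 Mbps.
Capacity: 4 TiB = 35,184,372 Mb.
Recording time: 35,184,372 / 4.370 = 8,051,344 s ≈ 2,236 hours.

2236 hours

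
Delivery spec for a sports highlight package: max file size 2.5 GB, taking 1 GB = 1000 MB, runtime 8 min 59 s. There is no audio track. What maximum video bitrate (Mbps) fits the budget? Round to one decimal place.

37.1 Mbps

Budget: 2.5 GB = 20000.0 Mb.
8 min 59 s = 539 s
Total bitrate budget: 20000.0 Mb / 539 s = 37.106 Mbps.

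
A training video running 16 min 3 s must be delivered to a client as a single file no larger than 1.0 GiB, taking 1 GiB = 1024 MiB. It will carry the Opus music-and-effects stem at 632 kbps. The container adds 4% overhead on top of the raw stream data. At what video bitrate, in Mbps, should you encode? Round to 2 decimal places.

Budget: 1.0 GiB = 8589.9 Mb.
Stream payload after overhead: 8589.9 / 1.04 = 8259.6 Mb.
16 min 3 s = 963 s
Total bitrate budget: 8259.6 Mb / 963 s = 8.577 Mbps.
Audio: 632 kbps = 0.632 Mbps.
Video: 8.577 − 0.632 = 7.945 Mbps.

7.94 Mbps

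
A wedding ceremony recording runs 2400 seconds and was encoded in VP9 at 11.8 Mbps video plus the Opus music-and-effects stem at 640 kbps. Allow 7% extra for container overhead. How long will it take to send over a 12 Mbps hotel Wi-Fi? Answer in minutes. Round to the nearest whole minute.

Audio: 640 kbps = 0.640 Mbps.
Total bitrate: 12.440 Mbps.
File: 12.440 Mbps × 2400 s = 29856.0 Mb.
With 7% container overhead: ×1.07. → 31945.9 Mb.
At 12 Mbps: 31945.9 / 12 = 2662.2 s ≈ 44.4 minutes.

44 minutes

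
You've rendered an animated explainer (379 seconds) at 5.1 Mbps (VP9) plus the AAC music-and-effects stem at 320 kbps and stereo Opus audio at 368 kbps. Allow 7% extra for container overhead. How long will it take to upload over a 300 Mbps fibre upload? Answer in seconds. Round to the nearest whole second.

Audio total: 320 + 368 = 688 kbps = 0.688 Mbps.
Total bitrate: 5.788 Mbps.
File: 5.788 Mbps × 379 s = 2193.7 Mb.
With 7% container overhead: ×1.07. → 2347.2 Mb.
At 300 Mbps: 2347.2 / 300 = 7.8 s ≈ 7.82 seconds.

8 seconds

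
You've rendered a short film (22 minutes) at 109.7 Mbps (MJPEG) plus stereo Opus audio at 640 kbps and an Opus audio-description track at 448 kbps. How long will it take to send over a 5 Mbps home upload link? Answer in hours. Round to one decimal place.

22 min = 1320 s
Audio total: 640 + 448 = 1088 kbps = 1.088 Mbps.
Total bitrate: 110.788 Mbps.
File: 110.788 Mbps × 1320 s = 146240.2 Mb.
At 5 Mbps: 146240.2 / 5 = 29248.0 s ≈ 8.12 hours.

8.1 hours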